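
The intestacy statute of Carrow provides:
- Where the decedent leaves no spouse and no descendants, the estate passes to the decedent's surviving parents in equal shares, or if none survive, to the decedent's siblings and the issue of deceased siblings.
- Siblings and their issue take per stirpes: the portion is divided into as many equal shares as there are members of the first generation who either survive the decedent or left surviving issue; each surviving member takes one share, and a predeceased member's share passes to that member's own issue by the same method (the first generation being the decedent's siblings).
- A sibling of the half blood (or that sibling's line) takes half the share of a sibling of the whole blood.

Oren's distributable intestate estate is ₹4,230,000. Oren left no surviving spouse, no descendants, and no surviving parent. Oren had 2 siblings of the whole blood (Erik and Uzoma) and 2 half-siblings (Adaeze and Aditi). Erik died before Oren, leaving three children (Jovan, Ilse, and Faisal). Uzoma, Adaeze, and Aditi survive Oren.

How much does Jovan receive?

Jovan receives ₹470,000.

The entire ₹4,230,000 passes to the siblings and their issue.
Counting each half-blood sibling's line as half a unit, there are 3 units in ₹4,230,000, so one unit is ₹1,410,000. Whole-blood lines (Erik and Uzoma) take ₹1,410,000 each; half-blood lines (Adaeze and Aditi) take ₹705,000 each.
Erik's share (₹1,410,000) is divided into 3 shares of ₹470,000: Jovan, Ilse, and Faisal each take ₹470,000.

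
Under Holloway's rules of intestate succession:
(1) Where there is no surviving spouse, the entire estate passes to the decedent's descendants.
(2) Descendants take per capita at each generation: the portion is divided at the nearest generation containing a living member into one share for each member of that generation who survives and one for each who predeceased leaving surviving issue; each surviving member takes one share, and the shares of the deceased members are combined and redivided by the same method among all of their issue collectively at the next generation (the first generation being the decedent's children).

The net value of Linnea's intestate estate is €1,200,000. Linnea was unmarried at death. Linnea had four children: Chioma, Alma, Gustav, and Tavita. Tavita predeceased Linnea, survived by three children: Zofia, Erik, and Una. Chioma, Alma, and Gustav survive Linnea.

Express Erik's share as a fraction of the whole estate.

Erik receives 1/12 of the estate.

The entire €1,200,000 passes to the descendants.
That amount (€1,200,000) is divided at the children's generation into 4 shares of €300,000. Chioma, Alma, and Gustav each take €300,000. The remaining share for the deceased Tavita (€300,000) is carried to the next generation.
That pool (€300,000) is divided at the grandchildren's generation equally among Zofia, Erik, and Una: €100,000 each.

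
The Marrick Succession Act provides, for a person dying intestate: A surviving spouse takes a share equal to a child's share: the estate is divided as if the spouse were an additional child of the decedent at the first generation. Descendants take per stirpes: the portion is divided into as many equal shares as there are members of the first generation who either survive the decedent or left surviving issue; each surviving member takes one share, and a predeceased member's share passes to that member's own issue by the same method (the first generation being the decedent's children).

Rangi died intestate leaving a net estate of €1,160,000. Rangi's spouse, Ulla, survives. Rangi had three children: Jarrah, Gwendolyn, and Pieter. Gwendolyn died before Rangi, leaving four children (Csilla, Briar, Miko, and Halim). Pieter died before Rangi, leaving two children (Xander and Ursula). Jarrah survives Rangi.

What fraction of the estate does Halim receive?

The spouse counts as an additional share at the children's level, so there are 4 primary shares of €290,000. Ulla takes one such share (€290,000).
The children's combined portion (€870,000) is divided into 3 shares of €290,000: Jarrah takes €290,000; Gwendolyn's €290,000 share passes to Gwendolyn's issue; Pieter's €290,000 share passes to Pieter's issue.
Gwendolyn's share (€290,000) is divided into 4 shares of €72,500: Csilla, Briar, Miko, and Halim each take €72,500.
Pieter's share (€290,000) is divided into 2 shares of €145,000: Xander and Ursula each take €145,000.

Halim receives 1/16 of the estate.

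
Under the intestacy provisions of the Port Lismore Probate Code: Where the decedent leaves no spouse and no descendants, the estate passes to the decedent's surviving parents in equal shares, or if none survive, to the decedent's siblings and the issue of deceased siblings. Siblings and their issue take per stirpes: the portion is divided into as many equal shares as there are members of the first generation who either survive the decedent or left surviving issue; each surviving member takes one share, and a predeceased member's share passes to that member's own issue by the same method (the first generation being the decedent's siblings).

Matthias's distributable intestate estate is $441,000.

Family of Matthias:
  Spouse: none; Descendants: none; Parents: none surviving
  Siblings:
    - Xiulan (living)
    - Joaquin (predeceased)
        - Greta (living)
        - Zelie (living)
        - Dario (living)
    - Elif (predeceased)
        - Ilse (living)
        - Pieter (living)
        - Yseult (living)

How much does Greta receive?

Greta receives $49,000.

The entire $441,000 passes to the siblings and their issue.
That amount ($441,000) is divided into 3 shares of $147,000: Xiulan takes $147,000; Joaquin's $147,000 share passes to Joaquin's issue; Elif's $147,000 share passes to Elif's issue.
Joaquin's share ($147,000) is divided into 3 shares of $49,000: Greta, Zelie, and Dario each take $49,000.
Elif's share ($147,000) is divided into 3 shares of $49,000: Ilse, Pieter, and Yseult each take $49,000.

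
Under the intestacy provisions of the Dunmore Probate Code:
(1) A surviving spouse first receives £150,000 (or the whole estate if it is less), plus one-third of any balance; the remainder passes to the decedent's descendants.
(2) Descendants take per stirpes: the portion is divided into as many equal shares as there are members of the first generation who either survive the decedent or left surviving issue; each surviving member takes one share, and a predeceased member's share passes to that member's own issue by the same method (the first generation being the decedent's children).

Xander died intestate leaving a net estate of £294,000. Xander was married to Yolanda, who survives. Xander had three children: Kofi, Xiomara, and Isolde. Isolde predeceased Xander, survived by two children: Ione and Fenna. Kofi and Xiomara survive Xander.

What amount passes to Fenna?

Fenna receives £16,000.

Yolanda first takes £150,000, leaving a balance of £144,000. Yolanda then takes one-third of the balance (£48,000), for a total of £198,000. The remaining £96,000 passes to the descendants.
The descendants' portion (£96,000) is divided into 3 shares of £32,000: Kofi and Xiomara each take £32,000; Isolde's £32,000 share passes to Isolde's issue.
Isolde's share (£32,000) is divided into 2 shares of £16,000: Ione and Fenna each take £16,000.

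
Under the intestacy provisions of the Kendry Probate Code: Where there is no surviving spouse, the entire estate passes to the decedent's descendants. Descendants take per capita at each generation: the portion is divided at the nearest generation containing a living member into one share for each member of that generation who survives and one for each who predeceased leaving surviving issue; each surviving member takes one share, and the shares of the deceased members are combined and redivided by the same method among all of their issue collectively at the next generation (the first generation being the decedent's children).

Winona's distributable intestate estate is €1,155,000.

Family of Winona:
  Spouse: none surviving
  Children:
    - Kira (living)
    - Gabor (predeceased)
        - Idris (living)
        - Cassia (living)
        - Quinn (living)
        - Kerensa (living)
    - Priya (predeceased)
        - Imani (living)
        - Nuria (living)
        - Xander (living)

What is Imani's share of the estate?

The entire €1,155,000 passes to the descendants.
That amount (€1,155,000) is divided at the children's generation into 3 shares of €385,000. Kira takes €385,000. The 2 shares of the deceased (Gabor and Priya) are combined into a pool of €770,000.
That pool (€770,000) is divided at the grandchildren's generation equally among Idris, Cassia, Quinn, Kerensa, Imani, Nuria, and Xander: €110,000 each.

Imani receives €110,000.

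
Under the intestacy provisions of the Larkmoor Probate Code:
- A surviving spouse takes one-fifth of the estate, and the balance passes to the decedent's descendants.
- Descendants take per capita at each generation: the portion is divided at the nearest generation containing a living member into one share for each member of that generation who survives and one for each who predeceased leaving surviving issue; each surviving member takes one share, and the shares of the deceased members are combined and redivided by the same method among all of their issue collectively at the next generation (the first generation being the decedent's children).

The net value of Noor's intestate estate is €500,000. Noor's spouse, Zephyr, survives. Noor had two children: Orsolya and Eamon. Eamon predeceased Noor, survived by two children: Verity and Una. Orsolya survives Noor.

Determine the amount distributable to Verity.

Zephyr takes one-fifth of €500,000 = €100,000. The remaining €400,000 passes to the descendants.
The descendants' portion (€400,000) is divided at the children's generation into 2 shares of €200,000. Orsolya takes €200,000. The remaining share for the deceased Eamon (€200,000) is carried to the next generation.
That pool (€200,000) is divided at the grandchildren's generation equally among Verity and Una: €100,000 each.

Verity receives €100,000.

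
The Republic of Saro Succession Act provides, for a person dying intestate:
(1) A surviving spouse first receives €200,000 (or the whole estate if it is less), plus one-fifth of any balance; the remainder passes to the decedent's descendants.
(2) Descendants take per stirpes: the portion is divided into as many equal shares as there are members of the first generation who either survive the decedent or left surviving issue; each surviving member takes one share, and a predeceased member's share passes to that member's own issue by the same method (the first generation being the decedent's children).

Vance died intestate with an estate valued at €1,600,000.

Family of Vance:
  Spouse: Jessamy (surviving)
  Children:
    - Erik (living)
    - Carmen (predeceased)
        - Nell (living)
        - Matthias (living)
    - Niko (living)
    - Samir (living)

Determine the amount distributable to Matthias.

Jessamy first takes €200,000, leaving a balance of €1,400,000. Jessamy then takes one-fifth of the balance (€280,000), for a total of €480,000. The remaining €1,120,000 passes to the descendants.
The descendants' portion (€1,120,000) is divided into 4 shares of €280,000: Erik, Niko, and Samir each take €280,000; Carmen's €280,000 share passes to Carmen's issue.
Carmen's share (€280,000) is divided into 2 shares of €140,000: Nell and Matthias each take €140,000.

Matthias receives €140,000.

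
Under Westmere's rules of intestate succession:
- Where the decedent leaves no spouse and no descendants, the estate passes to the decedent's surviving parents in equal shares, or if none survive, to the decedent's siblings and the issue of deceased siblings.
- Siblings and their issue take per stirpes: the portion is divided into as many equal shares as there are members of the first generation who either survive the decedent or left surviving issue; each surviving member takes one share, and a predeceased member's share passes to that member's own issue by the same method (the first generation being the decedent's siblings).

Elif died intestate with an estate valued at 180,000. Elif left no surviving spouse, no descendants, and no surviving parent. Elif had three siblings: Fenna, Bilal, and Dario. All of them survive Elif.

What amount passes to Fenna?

Fenna receives 60,000.

The entire 180,000 passes to the siblings and their issue.
That amount (180,000) is divided into 3 shares of 60,000: Fenna, Bilal, and Dario each take 60,000.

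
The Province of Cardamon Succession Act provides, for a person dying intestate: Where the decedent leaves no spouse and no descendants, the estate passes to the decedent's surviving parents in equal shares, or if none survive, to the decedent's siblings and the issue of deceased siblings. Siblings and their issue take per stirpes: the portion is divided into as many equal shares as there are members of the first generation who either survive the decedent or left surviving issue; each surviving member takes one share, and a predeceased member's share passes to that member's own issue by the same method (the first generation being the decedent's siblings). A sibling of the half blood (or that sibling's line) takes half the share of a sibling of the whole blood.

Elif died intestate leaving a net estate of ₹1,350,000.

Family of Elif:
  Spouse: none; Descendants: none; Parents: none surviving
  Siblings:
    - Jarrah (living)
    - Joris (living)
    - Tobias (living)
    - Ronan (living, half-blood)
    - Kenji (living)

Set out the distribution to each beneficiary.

Jarrah: ₹300,000; Joris: ₹300,000; Tobias: ₹300,000; Ronan: ₹150,000; Kenji: ₹300,000

The entire ₹1,350,000 passes to the siblings and their issue.
Counting each half-blood sibling's line as half a unit, there are 9/2 units in ₹1,350,000, so one unit is ₹300,000. Whole-blood lines (Jarrah, Joris, Tobias, and Kenji) take ₹300,000 each; half-blood lines (Ronan) take ₹150,000 each.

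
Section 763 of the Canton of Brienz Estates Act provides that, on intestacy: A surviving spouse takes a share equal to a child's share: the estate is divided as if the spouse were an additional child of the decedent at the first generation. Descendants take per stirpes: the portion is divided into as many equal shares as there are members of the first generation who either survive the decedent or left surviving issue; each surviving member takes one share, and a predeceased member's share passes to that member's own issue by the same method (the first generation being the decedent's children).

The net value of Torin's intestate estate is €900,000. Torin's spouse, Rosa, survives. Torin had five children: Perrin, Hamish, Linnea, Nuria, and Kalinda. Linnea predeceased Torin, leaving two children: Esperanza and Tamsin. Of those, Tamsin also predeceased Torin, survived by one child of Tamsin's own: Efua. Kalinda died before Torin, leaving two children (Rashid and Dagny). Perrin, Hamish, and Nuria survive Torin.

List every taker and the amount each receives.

Rosa: €150,000; Perrin: €150,000; Hamish: €150,000; Esperanza: €75,000; Efua: €75,000; Nuria: €150,000; Rashid: €75,000; Dagny: €75,000

The spouse counts as an additional share at the children's level, so there are 6 primary shares of €150,000. Rosa takes one such share (€150,000).
The children's combined portion (€750,000) is divided into 5 shares of €150,000: Perrin, Hamish, and Nuria each take €150,000; Linnea's €150,000 share passes to Linnea's issue; Kalinda's €150,000 share passes to Kalinda's issue.
Linnea's share (€150,000) is divided into 2 shares of €75,000: Esperanza takes €75,000; Tamsin's €75,000 share passes to Tamsin's issue.
Tamsin's share (€75,000) passes entirely to Efua.
Kalinda's share (€150,000) is divided into 2 shares of €75,000: Rashid and Dagny each take €75,000.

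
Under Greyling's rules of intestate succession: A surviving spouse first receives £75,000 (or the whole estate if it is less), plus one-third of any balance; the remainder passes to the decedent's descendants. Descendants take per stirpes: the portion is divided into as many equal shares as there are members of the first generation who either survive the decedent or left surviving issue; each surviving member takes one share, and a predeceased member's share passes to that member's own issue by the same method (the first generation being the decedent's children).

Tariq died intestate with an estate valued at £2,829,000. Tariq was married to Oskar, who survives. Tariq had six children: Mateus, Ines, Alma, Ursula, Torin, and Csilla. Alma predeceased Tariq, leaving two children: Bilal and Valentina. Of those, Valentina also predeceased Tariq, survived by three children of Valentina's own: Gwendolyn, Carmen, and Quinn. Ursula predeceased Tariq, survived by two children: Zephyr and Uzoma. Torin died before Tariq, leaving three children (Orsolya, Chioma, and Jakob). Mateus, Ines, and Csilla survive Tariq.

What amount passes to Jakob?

Oskar first takes £75,000, leaving a balance of £2,754,000. Oskar then takes one-third of the balance (£918,000), for a total of £993,000. The remaining £1,836,000 passes to the descendants.
The descendants' portion (£1,836,000) is divided into 6 shares of £306,000: Mateus, Ines, and Csilla each take £306,000; Alma's £306,000 share passes to Alma's issue; Ursula's £306,000 share passes to Ursula's issue; Torin's £306,000 share passes to Torin's issue.
Alma's share (£306,000) is divided into 2 shares of £153,000: Bilal takes £153,000; Valentina's £153,000 share passes to Valentina's issue.
Valentina's share (£153,000) is divided into 3 shares of £51,000: Gwendolyn, Carmen, and Quinn each take £51,000.
Ursula's share (£306,000) is divided into 2 shares of £153,000: Zephyr and Uzoma each take £153,000.
Torin's share (£306,000) is divided into 3 shares of £102,000: Orsolya, Chioma, and Jakob each take £102,000.

Jakob receives £102,000.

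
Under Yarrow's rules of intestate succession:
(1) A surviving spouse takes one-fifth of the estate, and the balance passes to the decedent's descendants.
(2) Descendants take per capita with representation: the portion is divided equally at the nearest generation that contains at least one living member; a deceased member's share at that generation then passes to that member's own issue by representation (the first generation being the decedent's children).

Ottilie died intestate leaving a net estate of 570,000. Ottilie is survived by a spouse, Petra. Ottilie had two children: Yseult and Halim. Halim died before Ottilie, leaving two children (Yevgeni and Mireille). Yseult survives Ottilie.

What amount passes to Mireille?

Mireille receives 114,000.

Petra takes one-fifth of 570,000 = 114,000. The remaining 456,000 passes to the descendants.
The descendants' portion (456,000) is divided into 2 shares of 228,000: Yseult takes 228,000; Halim's 228,000 share passes to Halim's issue.
Halim's share (228,000) is divided into 2 shares of 114,000: Yevgeni and Mireille each take 114,000.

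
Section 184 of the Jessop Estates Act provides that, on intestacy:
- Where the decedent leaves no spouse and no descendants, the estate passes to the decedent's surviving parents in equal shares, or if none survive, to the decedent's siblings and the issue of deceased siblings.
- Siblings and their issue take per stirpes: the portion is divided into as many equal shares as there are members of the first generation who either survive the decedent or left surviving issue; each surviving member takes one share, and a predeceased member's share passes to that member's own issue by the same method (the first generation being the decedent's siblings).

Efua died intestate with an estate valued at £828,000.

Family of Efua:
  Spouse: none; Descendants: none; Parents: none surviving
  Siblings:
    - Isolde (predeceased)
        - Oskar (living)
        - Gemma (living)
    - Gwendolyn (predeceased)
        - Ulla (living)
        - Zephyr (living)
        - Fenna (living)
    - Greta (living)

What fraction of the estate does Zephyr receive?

Zephyr receives 1/9 of the estate.

The entire £828,000 passes to the siblings and their issue.
That amount (£828,000) is divided into 3 shares of £276,000: Greta takes £276,000; Isolde's £276,000 share passes to Isolde's issue; Gwendolyn's £276,000 share passes to Gwendolyn's issue.
Isolde's share (£276,000) is divided into 2 shares of £138,000: Oskar and Gemma each take £138,000.
Gwendolyn's share (£276,000) is divided into 3 shares of £92,000: Ulla, Zephyr, and Fenna each take £92,000.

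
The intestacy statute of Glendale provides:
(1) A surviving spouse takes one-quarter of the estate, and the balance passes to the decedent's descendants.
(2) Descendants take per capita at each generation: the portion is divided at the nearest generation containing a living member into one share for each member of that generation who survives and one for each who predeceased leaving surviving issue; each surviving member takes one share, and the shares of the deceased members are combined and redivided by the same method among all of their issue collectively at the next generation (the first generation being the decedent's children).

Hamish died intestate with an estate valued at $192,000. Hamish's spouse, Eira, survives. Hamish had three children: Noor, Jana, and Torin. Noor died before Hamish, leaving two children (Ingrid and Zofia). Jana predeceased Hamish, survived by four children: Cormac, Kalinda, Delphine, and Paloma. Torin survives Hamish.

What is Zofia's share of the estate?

Zofia receives $16,000.

Eira takes one-quarter of $192,000 = $48,000. The remaining $144,000 passes to the descendants.
The descendants' portion ($144,000) is divided at the children's generation into 3 shares of $48,000. Torin takes $48,000. The 2 shares of the deceased (Noor and Jana) are combined into a pool of $96,000.
That pool ($96,000) is divided at the grandchildren's generation equally among Ingrid, Zofia, Cormac, Kalinda, Delphine, and Paloma: $16,000 each.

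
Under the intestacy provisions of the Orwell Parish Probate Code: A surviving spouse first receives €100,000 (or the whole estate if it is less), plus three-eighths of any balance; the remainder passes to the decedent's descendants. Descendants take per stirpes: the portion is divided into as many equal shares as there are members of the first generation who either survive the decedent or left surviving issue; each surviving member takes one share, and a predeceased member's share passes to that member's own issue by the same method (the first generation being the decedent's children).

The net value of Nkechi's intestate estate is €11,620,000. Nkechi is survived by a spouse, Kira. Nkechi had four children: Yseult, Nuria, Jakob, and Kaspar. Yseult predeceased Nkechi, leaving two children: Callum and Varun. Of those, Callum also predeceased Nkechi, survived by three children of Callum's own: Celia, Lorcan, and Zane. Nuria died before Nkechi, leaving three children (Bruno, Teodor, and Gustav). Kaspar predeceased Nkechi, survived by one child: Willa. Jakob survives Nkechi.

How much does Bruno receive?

Kira first takes €100,000, leaving a balance of €11,520,000. Kira then takes three-eighths of the balance (€4,320,000), for a total of €4,420,000. The remaining €7,200,000 passes to the descendants.
The descendants' portion (€7,200,000) is divided into 4 shares of €1,800,000: Jakob takes €1,800,000; Yseult's €1,800,000 share passes to Yseult's issue; Nuria's €1,800,000 share passes to Nuria's issue; Kaspar's €1,800,000 share passes to Kaspar's issue.
Yseult's share (€1,800,000) is divided into 2 shares of €900,000: Varun takes €900,000; Callum's €900,000 share passes to Callum's issue.
Callum's share (€900,000) is divided into 3 shares of €300,000: Celia, Lorcan, and Zane each take €300,000.
Nuria's share (€1,800,000) is divided into 3 shares of €600,000: Bruno, Teodor, and Gustav each take €600,000.
Kaspar's share (€1,800,000) passes entirely to Willa.

Bruno receives €600,000.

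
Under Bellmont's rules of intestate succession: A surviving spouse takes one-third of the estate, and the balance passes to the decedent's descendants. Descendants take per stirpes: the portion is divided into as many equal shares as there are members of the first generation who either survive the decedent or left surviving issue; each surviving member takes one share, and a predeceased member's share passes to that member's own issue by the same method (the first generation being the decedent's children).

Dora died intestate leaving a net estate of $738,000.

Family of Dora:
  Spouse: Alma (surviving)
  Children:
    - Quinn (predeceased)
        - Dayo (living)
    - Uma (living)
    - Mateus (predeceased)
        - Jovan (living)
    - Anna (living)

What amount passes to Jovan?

Jovan receives $123,000.

Alma takes one-third of $738,000 = $246,000. The remaining $492,000 passes to the descendants.
The descendants' portion ($492,000) is divided into 4 shares of $123,000: Uma and Anna each take $123,000; Quinn's $123,000 share passes to Quinn's issue; Mateus's $123,000 share passes to Mateus's issue.
Quinn's share ($123,000) passes entirely to Dayo.
Mateus's share ($123,000) passes entirely to Jovan.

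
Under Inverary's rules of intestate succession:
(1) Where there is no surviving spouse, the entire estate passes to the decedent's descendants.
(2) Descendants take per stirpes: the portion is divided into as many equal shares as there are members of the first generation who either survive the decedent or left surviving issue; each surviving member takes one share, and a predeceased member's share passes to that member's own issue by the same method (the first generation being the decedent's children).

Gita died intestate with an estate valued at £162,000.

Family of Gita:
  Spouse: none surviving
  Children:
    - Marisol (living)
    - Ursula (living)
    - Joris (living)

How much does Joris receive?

Joris receives £54,000.

The entire £162,000 passes to the descendants.
That amount (£162,000) is divided into 3 shares of £54,000: Marisol, Ursula, and Joris each take £54,000.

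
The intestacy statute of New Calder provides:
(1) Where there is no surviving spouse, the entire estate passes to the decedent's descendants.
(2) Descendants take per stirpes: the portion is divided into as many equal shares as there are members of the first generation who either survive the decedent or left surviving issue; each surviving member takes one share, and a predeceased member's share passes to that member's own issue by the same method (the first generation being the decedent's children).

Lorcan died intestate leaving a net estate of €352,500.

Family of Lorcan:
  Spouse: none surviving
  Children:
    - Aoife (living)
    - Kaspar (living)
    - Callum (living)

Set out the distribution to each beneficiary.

Aoife: €117,500; Kaspar: €117,500; Callum: €117,500

The entire €352,500 passes to the descendants.
That amount (€352,500) is divided into 3 shares of €117,500: Aoife, Kaspar, and Callum each take €117,500.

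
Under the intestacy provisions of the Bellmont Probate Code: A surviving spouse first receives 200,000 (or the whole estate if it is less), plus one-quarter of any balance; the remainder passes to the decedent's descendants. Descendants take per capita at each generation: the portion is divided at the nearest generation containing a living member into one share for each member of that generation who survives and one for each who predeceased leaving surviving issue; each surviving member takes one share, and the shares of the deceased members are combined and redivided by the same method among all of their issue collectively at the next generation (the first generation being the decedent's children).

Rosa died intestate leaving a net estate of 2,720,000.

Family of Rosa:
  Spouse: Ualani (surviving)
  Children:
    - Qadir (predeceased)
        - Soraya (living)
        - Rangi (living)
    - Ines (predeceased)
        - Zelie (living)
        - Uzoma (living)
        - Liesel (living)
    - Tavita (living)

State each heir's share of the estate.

Ualani: 830,000; Soraya: 252,000; Rangi: 252,000; Zelie: 252,000; Uzoma: 252,000; Liesel: 252,000; Tavita: 630,000

Ualani first takes 200,000, leaving a balance of 2,520,000. Ualani then takes one-quarter of the balance (630,000), for a total of 830,000. The remaining 1,890,000 passes to the descendants.
The descendants' portion (1,890,000) is divided at the children's generation into 3 shares of 630,000. Tavita takes 630,000. The 2 shares of the deceased (Qadir and Ines) are combined into a pool of 1,260,000.
That pool (1,260,000) is divided at the grandchildren's generation equally among Soraya, Rangi, Zelie, Uzoma, and Liesel: 252,000 each.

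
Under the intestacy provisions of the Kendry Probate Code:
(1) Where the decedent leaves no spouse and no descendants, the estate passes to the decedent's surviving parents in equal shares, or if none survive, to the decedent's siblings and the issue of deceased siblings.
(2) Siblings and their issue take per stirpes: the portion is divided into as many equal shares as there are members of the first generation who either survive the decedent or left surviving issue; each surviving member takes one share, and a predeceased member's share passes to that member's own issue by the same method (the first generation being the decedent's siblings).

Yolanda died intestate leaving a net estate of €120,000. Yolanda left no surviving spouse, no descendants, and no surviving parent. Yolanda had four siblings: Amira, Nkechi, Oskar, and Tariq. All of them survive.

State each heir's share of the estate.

Amira: €30,000; Nkechi: €30,000; Oskar: €30,000; Tariq: €30,000

The entire €120,000 passes to the siblings and their issue.
That amount (€120,000) is divided into 4 shares of €30,000: Amira, Nkechi, Oskar, and Tariq each take €30,000.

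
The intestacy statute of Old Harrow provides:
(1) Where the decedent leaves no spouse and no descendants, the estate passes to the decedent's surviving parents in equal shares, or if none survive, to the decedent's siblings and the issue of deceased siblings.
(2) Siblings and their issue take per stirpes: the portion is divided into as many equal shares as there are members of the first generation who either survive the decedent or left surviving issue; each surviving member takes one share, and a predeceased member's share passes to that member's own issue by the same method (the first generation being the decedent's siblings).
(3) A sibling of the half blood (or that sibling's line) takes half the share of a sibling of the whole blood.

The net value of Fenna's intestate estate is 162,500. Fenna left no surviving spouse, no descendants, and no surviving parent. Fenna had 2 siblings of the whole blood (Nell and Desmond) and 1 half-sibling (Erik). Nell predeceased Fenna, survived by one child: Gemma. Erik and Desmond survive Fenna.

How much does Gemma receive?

The entire 162,500 passes to the siblings and their issue.
Counting each half-blood sibling's line as half a unit, there are 5/2 units in 162,500, so one unit is 65,000. Whole-blood lines (Nell and Desmond) take 65,000 each; half-blood lines (Erik) take 32,500 each.
Nell's share (65,000) passes entirely to Gemma.

Gemma receives 65,000.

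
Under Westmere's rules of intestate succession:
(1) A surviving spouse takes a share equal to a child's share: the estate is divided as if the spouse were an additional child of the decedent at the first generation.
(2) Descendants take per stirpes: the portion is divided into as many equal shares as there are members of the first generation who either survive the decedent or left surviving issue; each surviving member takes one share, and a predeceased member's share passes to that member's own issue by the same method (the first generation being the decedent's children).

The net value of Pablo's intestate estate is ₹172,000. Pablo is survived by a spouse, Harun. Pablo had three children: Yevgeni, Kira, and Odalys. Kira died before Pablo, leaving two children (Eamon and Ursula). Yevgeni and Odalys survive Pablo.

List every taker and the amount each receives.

The spouse counts as an additional share at the children's level, so there are 4 primary shares of ₹43,000. Harun takes one such share (₹43,000).
The children's combined portion (₹129,000) is divided into 3 shares of ₹43,000: Yevgeni and Odalys each take ₹43,000; Kira's ₹43,000 share passes to Kira's issue.
Kira's share (₹43,000) is divided into 2 shares of ₹21,500: Eamon and Ursula each take ₹21,500.

Harun: ₹43,000; Yevgeni: ₹43,000; Eamon: ₹21,500; Ursula: ₹21,500; Odalys: ₹43,000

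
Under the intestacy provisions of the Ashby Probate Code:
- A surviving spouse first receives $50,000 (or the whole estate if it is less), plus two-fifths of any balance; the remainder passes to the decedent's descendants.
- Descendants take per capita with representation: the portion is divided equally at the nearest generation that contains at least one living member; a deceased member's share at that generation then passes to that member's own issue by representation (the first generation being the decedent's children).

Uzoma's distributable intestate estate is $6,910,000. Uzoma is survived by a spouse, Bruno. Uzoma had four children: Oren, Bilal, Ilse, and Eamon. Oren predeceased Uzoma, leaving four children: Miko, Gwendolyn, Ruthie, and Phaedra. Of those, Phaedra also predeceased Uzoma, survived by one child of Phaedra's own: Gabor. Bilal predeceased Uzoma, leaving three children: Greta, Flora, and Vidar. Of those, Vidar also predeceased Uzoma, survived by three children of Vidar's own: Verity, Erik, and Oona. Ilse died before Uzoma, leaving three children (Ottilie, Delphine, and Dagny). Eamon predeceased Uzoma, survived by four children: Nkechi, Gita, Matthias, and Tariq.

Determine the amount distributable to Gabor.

Gabor receives $294,000.

Bruno first takes $50,000, leaving a balance of $6,860,000. Bruno then takes two-fifths of the balance ($2,744,000), for a total of $2,794,000. The remaining $4,116,000 passes to the descendants.
No child survives, so the initial division is made at the grandchildren's generation.
The descendants' portion ($4,116,000) is divided into 14 shares of $294,000: Miko, Gwendolyn, Ruthie, Greta, Flora, Ottilie, Delphine, Dagny, Nkechi, Gita, Matthias, and Tariq each take $294,000; Phaedra's $294,000 share passes to Phaedra's issue; Vidar's $294,000 share passes to Vidar's issue.
Phaedra's share ($294,000) passes entirely to Gabor.
Vidar's share ($294,000) is divided into 3 shares of $98,000: Verity, Erik, and Oona each take $98,000.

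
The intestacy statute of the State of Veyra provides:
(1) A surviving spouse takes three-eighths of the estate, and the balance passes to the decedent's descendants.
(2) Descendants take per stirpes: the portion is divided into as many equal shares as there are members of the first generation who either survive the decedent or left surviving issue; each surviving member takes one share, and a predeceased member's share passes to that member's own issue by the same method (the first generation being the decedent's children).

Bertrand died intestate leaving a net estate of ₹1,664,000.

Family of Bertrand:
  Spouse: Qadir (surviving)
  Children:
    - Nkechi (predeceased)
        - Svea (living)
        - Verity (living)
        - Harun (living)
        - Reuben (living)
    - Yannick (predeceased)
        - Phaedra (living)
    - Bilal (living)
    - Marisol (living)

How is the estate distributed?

Qadir: ₹624,000; Svea: ₹65,000; Verity: ₹65,000; Harun: ₹65,000; Reuben: ₹65,000; Phaedra: ₹260,000; Bilal: ₹260,000; Marisol: ₹260,000

Qadir takes three-eighths of ₹1,664,000 = ₹624,000. The remaining ₹1,040,000 passes to the descendants.
The descendants' portion (₹1,040,000) is divided into 4 shares of ₹260,000: Bilal and Marisol each take ₹260,000; Nkechi's ₹260,000 share passes to Nkechi's issue; Yannick's ₹260,000 share passes to Yannick's issue.
Nkechi's share (₹260,000) is divided into 4 shares of ₹65,000: Svea, Verity, Harun, and Reuben each take ₹65,000.
Yannick's share (₹260,000) passes entirely to Phaedra.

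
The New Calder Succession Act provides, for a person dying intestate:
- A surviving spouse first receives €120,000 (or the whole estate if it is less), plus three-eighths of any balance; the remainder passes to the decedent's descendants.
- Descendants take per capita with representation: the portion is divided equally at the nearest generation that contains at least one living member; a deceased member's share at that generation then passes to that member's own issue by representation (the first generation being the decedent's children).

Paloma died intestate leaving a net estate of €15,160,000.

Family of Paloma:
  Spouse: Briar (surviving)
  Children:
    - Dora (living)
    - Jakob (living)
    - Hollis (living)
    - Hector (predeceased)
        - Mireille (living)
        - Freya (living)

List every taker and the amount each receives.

Briar: €5,760,000; Dora: €2,350,000; Jakob: €2,350,000; Hollis: €2,350,000; Mireille: €1,175,000; Freya: €1,175,000

Briar first takes €120,000, leaving a balance of €15,040,000. Briar then takes three-eighths of the balance (€5,640,000), for a total of €5,760,000. The remaining €9,400,000 passes to the descendants.
The descendants' portion (€9,400,000) is divided into 4 shares of €2,350,000: Dora, Jakob, and Hollis each take €2,350,000; Hector's €2,350,000 share passes to Hector's issue.
Hector's share (€2,350,000) is divided into 2 shares of €1,175,000: Mireille and Freya each take €1,175,000.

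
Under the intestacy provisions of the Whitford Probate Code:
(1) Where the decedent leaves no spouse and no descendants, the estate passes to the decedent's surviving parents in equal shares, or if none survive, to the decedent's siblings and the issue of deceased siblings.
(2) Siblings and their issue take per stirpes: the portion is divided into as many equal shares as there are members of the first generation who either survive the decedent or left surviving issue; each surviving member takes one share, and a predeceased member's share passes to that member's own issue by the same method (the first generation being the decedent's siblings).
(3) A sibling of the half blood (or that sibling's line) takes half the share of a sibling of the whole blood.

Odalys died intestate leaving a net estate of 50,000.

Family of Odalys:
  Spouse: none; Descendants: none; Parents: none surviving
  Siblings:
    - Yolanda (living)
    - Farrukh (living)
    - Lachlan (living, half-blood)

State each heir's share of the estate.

Yolanda: 20,000; Farrukh: 20,000; Lachlan: 10,000

The entire 50,000 passes to the siblings and their issue.
Counting each half-blood sibling's line as half a unit, there are 5/2 units in 50,000, so one unit is 20,000. Whole-blood lines (Yolanda and Farrukh) take 20,000 each; half-blood lines (Lachlan) take 10,000 each.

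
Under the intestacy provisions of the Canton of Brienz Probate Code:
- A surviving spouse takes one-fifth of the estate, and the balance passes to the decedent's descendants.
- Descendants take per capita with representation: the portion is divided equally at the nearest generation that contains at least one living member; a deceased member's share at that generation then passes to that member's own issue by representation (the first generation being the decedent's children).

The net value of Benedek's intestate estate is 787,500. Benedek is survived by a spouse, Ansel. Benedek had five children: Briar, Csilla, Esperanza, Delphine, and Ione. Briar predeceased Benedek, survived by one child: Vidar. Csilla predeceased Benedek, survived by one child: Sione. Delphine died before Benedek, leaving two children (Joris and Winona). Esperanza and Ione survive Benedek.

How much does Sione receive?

Sione receives 126,000.

Ansel takes one-fifth of 787,500 = 157,500. The remaining 630,000 passes to the descendants.
The descendants' portion (630,000) is divided into 5 shares of 126,000: Esperanza and Ione each take 126,000; Briar's 126,000 share passes to Briar's issue; Csilla's 126,000 share passes to Csilla's issue; Delphine's 126,000 share passes to Delphine's issue.
Briar's share (126,000) passes entirely to Vidar.
Csilla's share (126,000) passes entirely to Sione.
Delphine's share (126,000) is divided into 2 shares of 63,000: Joris and Winona each take 63,000.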